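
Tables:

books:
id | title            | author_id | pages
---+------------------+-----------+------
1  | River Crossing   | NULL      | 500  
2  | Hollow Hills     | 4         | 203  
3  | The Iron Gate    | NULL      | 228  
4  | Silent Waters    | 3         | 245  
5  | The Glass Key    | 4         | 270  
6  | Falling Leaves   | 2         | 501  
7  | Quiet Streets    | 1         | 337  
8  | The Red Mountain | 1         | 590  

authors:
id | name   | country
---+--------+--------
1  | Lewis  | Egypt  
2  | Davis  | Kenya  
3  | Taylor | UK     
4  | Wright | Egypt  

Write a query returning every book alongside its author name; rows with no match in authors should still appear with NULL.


LEFT JOIN keeps every row from books (the left table); where author_id has no match in authors, the author columns become NULL. Walk through each book:
  - book 1 (River Crossing): author_id=NULL, no match -> kept with NULL
  - book 2 (Hollow Hills): author_id=4 -> matches Wright
  - book 3 (The Iron Gate): author_id=NULL, no match -> kept with NULL
  - book 4 (Silent Waters): author_id=3 -> matches Taylor
  - book 5 (The Glass Key): author_id=4 -> matches Wright
  - book 6 (Falling Leaves): author_id=2 -> matches Davis
  - book 7 (Quiet Streets): author_id=1 -> matches Lewis
  - book 8 (The Red Mountain): author_id=1 -> matches Lewis
All 8 rows appear; 2 have NULL author.

SQL:
SELECT a.title, b.name AS author
FROM books a
LEFT JOIN authors b ON a.author_id = b.id

Result:
title            | author
-----------------+-------
River Crossing   | NULL  
Hollow Hills     | Wright
The Iron Gate    | NULL  
Silent Waters    | Taylor
The Glass Key    | Wright
Falling Leaves   | Davis 
Quiet Streets    | Lewis 
The Red Mountain | Lewis 


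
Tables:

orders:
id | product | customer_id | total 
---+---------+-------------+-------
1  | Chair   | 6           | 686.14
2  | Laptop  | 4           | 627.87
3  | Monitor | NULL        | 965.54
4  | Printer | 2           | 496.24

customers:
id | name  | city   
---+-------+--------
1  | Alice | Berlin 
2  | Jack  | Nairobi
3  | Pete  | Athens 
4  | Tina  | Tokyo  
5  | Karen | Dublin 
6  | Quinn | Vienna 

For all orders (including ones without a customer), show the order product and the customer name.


LEFT JOIN keeps every row from orders (the left table); where customer_id has no match in customers, the customer columns become NULL. Walk through each order:
  - order 1 (Chair): customer_id=6 -> matches Quinn
  - order 2 (Laptop): customer_id=4 -> matches Tina
  - order 3 (Monitor): customer_id=NULL, no match -> kept with NULL
  - order 4 (Printer): customer_id=2 -> matches Jack
All 4 rows appear; 1 has NULL customer.

SQL:
SELECT a.product, b.name AS customer
FROM orders a
LEFT JOIN customers b ON a.customer_id = b.id

Result:
product | customer
--------+---------
Chair   | Quinn   
Laptop  | Tina    
Monitor | NULL    
Printer | Jack    


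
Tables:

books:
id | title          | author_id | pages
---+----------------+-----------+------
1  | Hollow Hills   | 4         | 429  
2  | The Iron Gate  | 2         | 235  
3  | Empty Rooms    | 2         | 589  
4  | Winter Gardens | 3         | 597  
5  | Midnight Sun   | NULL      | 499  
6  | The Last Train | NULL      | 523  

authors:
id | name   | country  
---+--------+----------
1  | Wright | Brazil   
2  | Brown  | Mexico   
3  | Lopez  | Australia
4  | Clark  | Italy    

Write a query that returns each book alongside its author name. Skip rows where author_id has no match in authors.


INNER JOIN keeps only books rows whose author_id matches an id in authors. Walk through each book:
  - book 1 (Hollow Hills): author_id=4 -> matches Clark
  - book 2 (The Iron Gate): author_id=2 -> matches Brown
  - book 3 (Empty Rooms): author_id=2 -> matches Brown
  - book 4 (Winter Gardens): author_id=3 -> matches Lopez
  - book 5 (Midnight Sun): author_id=NULL, no match -> dropped
  - book 6 (The Last Train): author_id=NULL, no match -> dropped
So 2 of 6 rows are dropped.

SQL:
SELECT a.title, b.name AS author
FROM books a
INNER JOIN authors b ON a.author_id = b.id

Result:
title          | author
---------------+-------
Hollow Hills   | Clark 
The Iron Gate  | Brown 
Empty Rooms    | Brown 
Winter Gardens | Lopez 


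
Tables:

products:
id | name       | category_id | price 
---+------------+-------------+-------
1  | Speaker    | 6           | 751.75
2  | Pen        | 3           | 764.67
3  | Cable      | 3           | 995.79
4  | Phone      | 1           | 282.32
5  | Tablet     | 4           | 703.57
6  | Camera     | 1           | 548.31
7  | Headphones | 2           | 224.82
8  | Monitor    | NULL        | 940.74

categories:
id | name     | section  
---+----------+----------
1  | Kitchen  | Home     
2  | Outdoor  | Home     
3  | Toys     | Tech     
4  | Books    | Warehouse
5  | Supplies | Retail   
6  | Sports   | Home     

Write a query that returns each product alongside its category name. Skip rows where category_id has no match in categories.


INNER JOIN keeps only products rows whose category_id matches an id in categories. Walk through each product:
  - product 1 (Speaker): category_id=6 -> matches Sports
  - product 2 (Pen): category_id=3 -> matches Toys
  - product 3 (Cable): category_id=3 -> matches Toys
  - product 4 (Phone): category_id=1 -> matches Kitchen
  - product 5 (Tablet): category_id=4 -> matches Books
  - product 6 (Camera): category_id=1 -> matches Kitchen
  - product 7 (Headphones): category_id=2 -> matches Outdoor
  - product 8 (Monitor): category_id=NULL, no match -> dropped
So 1 of 8 rows is dropped.

SQL:
SELECT a.name, b.name AS category
FROM products a
INNER JOIN categories b ON a.category_id = b.id

Result:
name       | category
-----------+---------
Speaker    | Sports  
Pen        | Toys    
Cable      | Toys    
Phone      | Kitchen 
Tablet     | Books   
Camera     | Kitchen 
Headphones | Outdoor 


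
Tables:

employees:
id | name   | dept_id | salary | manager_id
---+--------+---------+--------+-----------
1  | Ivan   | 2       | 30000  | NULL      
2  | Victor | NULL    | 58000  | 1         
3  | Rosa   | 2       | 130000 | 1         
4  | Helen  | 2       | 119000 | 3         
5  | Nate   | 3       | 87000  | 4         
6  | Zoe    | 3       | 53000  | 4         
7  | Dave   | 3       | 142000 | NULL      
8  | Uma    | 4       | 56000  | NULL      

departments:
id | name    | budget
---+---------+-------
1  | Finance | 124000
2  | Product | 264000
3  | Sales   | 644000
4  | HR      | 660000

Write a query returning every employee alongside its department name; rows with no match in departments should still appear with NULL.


LEFT JOIN keeps every row from employees (the left table); where dept_id has no match in departments, the department columns become NULL. Walk through each employee:
  - employee 1 (Ivan): dept_id=2 -> matches Product
  - employee 2 (Victor): dept_id=NULL, no match -> kept with NULL
  - employee 3 (Rosa): dept_id=2 -> matches Product
  - employee 4 (Helen): dept_id=2 -> matches Product
  - employee 5 (Nate): dept_id=3 -> matches Sales
  - employee 6 (Zoe): dept_id=3 -> matches Sales
  - employee 7 (Dave): dept_id=3 -> matches Sales
  - employee 8 (Uma): dept_id=4 -> matches HR
All 8 rows appear; 1 has NULL department.

SQL:
SELECT a.name, b.name AS department
FROM employees a
LEFT JOIN departments b ON a.dept_id = b.id

Result:
name   | department
-------+-----------
Ivan   | Product   
Victor | NULL      
Rosa   | Product   
Helen  | Product   
Nate   | Sales     
Zoe    | Sales     
Dave   | Sales     
Uma    | HR        


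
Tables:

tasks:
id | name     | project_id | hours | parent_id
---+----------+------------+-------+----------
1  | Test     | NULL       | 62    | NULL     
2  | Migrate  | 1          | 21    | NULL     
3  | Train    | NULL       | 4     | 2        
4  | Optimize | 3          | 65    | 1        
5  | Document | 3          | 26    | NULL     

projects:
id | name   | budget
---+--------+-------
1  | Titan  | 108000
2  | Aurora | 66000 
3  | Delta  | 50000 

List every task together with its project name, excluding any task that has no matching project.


INNER JOIN keeps only tasks rows whose project_id matches an id in projects. Walk through each task:
  - task 1 (Test): project_id=NULL, no match -> dropped
  - task 2 (Migrate): project_id=1 -> matches Titan
  - task 3 (Train): project_id=NULL, no match -> dropped
  - task 4 (Optimize): project_id=3 -> matches Delta
  - task 5 (Document): project_id=3 -> matches Delta
So 2 of 5 rows are dropped.

SQL:
SELECT a.name, b.name AS project
FROM tasks a
INNER JOIN projects b ON a.project_id = b.id

Result:
name     | project
---------+--------
Migrate  | Titan  
Optimize | Delta  
Document | Delta  


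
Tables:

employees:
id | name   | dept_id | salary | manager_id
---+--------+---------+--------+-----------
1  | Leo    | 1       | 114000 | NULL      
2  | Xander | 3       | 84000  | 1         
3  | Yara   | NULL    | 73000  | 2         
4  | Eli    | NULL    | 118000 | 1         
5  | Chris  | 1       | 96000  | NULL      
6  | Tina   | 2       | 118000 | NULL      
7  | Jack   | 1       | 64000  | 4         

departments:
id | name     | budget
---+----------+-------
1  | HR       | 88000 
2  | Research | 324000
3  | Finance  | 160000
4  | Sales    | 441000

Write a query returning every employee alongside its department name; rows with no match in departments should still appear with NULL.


LEFT JOIN keeps every row from employees (the left table); where dept_id has no match in departments, the department columns become NULL. Walk through each employee:
  - employee 1 (Leo): dept_id=1 -> matches HR
  - employee 2 (Xander): dept_id=3 -> matches Finance
  - employee 3 (Yara): dept_id=NULL, no match -> kept with NULL
  - employee 4 (Eli): dept_id=NULL, no match -> kept with NULL
  - employee 5 (Chris): dept_id=1 -> matches HR
  - employee 6 (Tina): dept_id=2 -> matches Research
  - employee 7 (Jack): dept_id=1 -> matches HR
All 7 rows appear; 2 have NULL department.

SQL:
SELECT a.name, b.name AS department
FROM employees a
LEFT JOIN departments b ON a.dept_id = b.id

Result:
name   | department
-------+-----------
Leo    | HR        
Xander | Finance   
Yara   | NULL      
Eli    | NULL      
Chris  | HR        
Tina   | Research  
Jack   | HR        


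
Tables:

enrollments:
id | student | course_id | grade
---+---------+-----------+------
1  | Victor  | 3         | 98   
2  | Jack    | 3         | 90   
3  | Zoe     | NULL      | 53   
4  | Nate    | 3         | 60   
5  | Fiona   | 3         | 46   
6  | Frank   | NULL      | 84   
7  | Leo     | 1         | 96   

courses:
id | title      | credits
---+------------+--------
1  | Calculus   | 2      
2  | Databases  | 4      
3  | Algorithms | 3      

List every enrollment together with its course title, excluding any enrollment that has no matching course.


INNER JOIN keeps only enrollments rows whose course_id matches an id in courses. Walk through each enrollment:
  - enrollment 1 (Victor): course_id=3 -> matches Algorithms
  - enrollment 2 (Jack): course_id=3 -> matches Algorithms
  - enrollment 3 (Zoe): course_id=NULL, no match -> dropped
  - enrollment 4 (Nate): course_id=3 -> matches Algorithms
  - enrollment 5 (Fiona): course_id=3 -> matches Algorithms
  - enrollment 6 (Frank): course_id=NULL, no match -> dropped
  - enrollment 7 (Leo): course_id=1 -> matches Calculus
So 2 of 7 rows are dropped.

SQL:
SELECT a.student, b.title AS course
FROM enrollments a
INNER JOIN courses b ON a.course_id = b.id

Result:
student | course    
--------+-----------
Victor  | Algorithms
Jack    | Algorithms
Nate    | Algorithms
Fiona   | Algorithms
Leo     | Calculus  


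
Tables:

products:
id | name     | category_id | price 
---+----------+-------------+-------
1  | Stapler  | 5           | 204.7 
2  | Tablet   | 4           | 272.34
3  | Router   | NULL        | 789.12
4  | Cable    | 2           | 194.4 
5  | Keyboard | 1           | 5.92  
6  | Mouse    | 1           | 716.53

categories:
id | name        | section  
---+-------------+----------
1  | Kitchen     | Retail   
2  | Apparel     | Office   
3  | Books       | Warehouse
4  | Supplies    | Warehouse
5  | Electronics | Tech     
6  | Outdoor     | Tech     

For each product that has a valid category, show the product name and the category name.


INNER JOIN keeps only products rows whose category_id matches an id in categories. Walk through each product:
  - product 1 (Stapler): category_id=5 -> matches Electronics
  - product 2 (Tablet): category_id=4 -> matches Supplies
  - product 3 (Router): category_id=NULL, no match -> dropped
  - product 4 (Cable): category_id=2 -> matches Apparel
  - product 5 (Keyboard): category_id=1 -> matches Kitchen
  - product 6 (Mouse): category_id=1 -> matches Kitchen
So 1 of 6 rows is dropped.

SQL:
SELECT a.name, b.name AS category
FROM products a
INNER JOIN categories b ON a.category_id = b.id

Result:
name     | category   
---------+------------
Stapler  | Electronics
Tablet   | Supplies   
Cable    | Apparel    
Keyboard | Kitchen    
Mouse    | Kitchen    


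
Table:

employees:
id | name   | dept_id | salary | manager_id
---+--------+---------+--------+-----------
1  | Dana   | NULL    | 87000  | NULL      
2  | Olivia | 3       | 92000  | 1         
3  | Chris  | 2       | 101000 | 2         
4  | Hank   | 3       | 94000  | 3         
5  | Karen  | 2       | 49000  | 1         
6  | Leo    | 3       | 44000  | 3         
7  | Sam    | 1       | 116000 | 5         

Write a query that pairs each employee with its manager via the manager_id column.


This is a self-join: employees is joined to a second copy of itself, matching each row's manager_id to another row's id. Use LEFT JOIN so rows with manager_id=NULL are kept.
  - employee 1 (Dana): manager_id=NULL -> NULL
  - employee 2 (Olivia): manager_id=1 -> Dana
  - employee 3 (Chris): manager_id=2 -> Olivia
  - employee 4 (Hank): manager_id=3 -> Chris
  - employee 5 (Karen): manager_id=1 -> Dana
  - employee 6 (Leo): manager_id=3 -> Chris
  - employee 7 (Sam): manager_id=5 -> Karen

SQL:
SELECT a.name AS item, b.name AS manager
FROM employees a
LEFT JOIN employees b ON a.manager_id = b.id

Result:
item   | manager
-------+--------
Dana   | NULL   
Olivia | Dana   
Chris  | Olivia 
Hank   | Chris  
Karen  | Dana   
Leo    | Chris  
Sam    | Karen  


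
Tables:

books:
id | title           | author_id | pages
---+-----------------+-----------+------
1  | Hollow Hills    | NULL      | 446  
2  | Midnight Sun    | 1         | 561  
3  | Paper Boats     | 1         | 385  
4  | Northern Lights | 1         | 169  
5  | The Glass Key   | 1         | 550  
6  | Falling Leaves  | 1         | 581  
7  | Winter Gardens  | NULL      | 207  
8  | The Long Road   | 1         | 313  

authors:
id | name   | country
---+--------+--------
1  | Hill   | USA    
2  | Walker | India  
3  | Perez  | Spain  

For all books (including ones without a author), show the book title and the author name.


LEFT JOIN keeps every row from books (the left table); where author_id has no match in authors, the author columns become NULL. Walk through each book:
  - book 1 (Hollow Hills): author_id=NULL, no match -> kept with NULL
  - book 2 (Midnight Sun): author_id=1 -> matches Hill
  - book 3 (Paper Boats): author_id=1 -> matches Hill
  - book 4 (Northern Lights): author_id=1 -> matches Hill
  - book 5 (The Glass Key): author_id=1 -> matches Hill
  - book 6 (Falling Leaves): author_id=1 -> matches Hill
  - book 7 (Winter Gardens): author_id=NULL, no match -> kept with NULL
  - book 8 (The Long Road): author_id=1 -> matches Hill
All 8 rows appear; 2 have NULL author.

SQL:
SELECT a.title, b.name AS author
FROM books a
LEFT JOIN authors b ON a.author_id = b.id

Result:
title           | author
----------------+-------
Hollow Hills    | NULL  
Midnight Sun    | Hill  
Paper Boats     | Hill  
Northern Lights | Hill  
The Glass Key   | Hill  
Falling Leaves  | Hill  
Winter Gardens  | NULL  
The Long Road   | Hill  


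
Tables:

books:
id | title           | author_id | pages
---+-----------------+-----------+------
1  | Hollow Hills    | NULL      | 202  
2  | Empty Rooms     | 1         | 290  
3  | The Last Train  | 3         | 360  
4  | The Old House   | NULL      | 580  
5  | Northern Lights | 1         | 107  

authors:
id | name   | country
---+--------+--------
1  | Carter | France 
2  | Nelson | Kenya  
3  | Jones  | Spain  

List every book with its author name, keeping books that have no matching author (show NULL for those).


LEFT JOIN keeps every row from books (the left table); where author_id has no match in authors, the author columns become NULL. Walk through each book:
  - book 1 (Hollow Hills): author_id=NULL, no match -> kept with NULL
  - book 2 (Empty Rooms): author_id=1 -> matches Carter
  - book 3 (The Last Train): author_id=3 -> matches Jones
  - book 4 (The Old House): author_id=NULL, no match -> kept with NULL
  - book 5 (Northern Lights): author_id=1 -> matches Carter
All 5 rows appear; 2 have NULL author.

SQL:
SELECT a.title, b.name AS author
FROM books a
LEFT JOIN authors b ON a.author_id = b.id

Result:
title           | author
----------------+-------
Hollow Hills    | NULL  
Empty Rooms     | Carter
The Last Train  | Jones 
The Old House   | NULL  
Northern Lights | Carter


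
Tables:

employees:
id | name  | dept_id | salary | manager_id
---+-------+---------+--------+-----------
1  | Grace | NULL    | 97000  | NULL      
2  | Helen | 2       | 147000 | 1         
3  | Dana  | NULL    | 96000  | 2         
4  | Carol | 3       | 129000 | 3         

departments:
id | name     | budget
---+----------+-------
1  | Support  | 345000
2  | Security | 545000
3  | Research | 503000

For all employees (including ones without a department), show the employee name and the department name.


LEFT JOIN keeps every row from employees (the left table); where dept_id has no match in departments, the department columns become NULL. Walk through each employee:
  - employee 1 (Grace): dept_id=NULL, no match -> kept with NULL
  - employee 2 (Helen): dept_id=2 -> matches Security
  - employee 3 (Dana): dept_id=NULL, no match -> kept with NULL
  - employee 4 (Carol): dept_id=3 -> matches Research
All 4 rows appear; 2 have NULL department.

SQL:
SELECT a.name, b.name AS department
FROM employees a
LEFT JOIN departments b ON a.dept_id = b.id

Result:
name  | department
------+-----------
Grace | NULL      
Helen | Security  
Dana  | NULL      
Carol | Research  


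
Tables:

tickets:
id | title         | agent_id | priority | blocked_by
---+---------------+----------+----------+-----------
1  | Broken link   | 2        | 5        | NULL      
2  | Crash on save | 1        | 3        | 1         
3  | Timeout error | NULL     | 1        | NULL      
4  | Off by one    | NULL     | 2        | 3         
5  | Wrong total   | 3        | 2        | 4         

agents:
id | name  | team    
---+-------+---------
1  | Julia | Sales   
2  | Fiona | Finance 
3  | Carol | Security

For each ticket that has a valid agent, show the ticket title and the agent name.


INNER JOIN keeps only tickets rows whose agent_id matches an id in agents. Walk through each ticket:
  - ticket 1 (Broken link): agent_id=2 -> matches Fiona
  - ticket 2 (Crash on save): agent_id=1 -> matches Julia
  - ticket 3 (Timeout error): agent_id=NULL, no match -> dropped
  - ticket 4 (Off by one): agent_id=NULL, no match -> dropped
  - ticket 5 (Wrong total): agent_id=3 -> matches Carol
So 2 of 5 rows are dropped.

SQL:
SELECT a.title, b.name AS agent
FROM tickets a
INNER JOIN agents b ON a.agent_id = b.id

Result:
title         | agent
--------------+------
Broken link   | Fiona
Crash on save | Julia
Wrong total   | Carol


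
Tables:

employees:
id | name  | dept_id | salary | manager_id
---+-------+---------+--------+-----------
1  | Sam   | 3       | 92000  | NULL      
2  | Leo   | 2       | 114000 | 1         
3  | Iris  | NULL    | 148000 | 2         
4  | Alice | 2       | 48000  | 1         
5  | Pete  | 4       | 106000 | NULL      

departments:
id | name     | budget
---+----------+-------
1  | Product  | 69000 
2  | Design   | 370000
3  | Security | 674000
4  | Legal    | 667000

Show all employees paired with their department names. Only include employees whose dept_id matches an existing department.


INNER JOIN keeps only employees rows whose dept_id matches an id in departments. Walk through each employee:
  - employee 1 (Sam): dept_id=3 -> matches Security
  - employee 2 (Leo): dept_id=2 -> matches Design
  - employee 3 (Iris): dept_id=NULL, no match -> dropped
  - employee 4 (Alice): dept_id=2 -> matches Design
  - employee 5 (Pete): dept_id=4 -> matches Legal
So 1 of 5 rows is dropped.

SQL:
SELECT a.name, b.name AS department
FROM employees a
INNER JOIN departments b ON a.dept_id = b.id

Result:
name  | department
------+-----------
Sam   | Security  
Leo   | Design    
Alice | Design    
Pete  | Legal     


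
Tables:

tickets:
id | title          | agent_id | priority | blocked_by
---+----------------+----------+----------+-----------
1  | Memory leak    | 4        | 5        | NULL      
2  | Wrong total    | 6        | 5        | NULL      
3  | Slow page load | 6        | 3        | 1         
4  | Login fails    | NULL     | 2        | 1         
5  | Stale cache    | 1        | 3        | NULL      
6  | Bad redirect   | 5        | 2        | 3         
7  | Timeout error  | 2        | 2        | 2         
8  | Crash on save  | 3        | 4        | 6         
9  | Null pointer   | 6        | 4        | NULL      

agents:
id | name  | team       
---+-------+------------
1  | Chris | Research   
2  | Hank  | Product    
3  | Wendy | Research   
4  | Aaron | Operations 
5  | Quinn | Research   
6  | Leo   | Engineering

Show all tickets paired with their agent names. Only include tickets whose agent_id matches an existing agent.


INNER JOIN keeps only tickets rows whose agent_id matches an id in agents. Walk through each ticket:
  - ticket 1 (Memory leak): agent_id=4 -> matches Aaron
  - ticket 2 (Wrong total): agent_id=6 -> matches Leo
  - ticket 3 (Slow page load): agent_id=6 -> matches Leo
  - ticket 4 (Login fails): agent_id=NULL, no match -> dropped
  - ticket 5 (Stale cache): agent_id=1 -> matches Chris
  - ticket 6 (Bad redirect): agent_id=5 -> matches Quinn
  - ticket 7 (Timeout error): agent_id=2 -> matches Hank
  - ticket 8 (Crash on save): agent_id=3 -> matches Wendy
  - ticket 9 (Null pointer): agent_id=6 -> matches Leo
So 1 of 9 rows is dropped.

SQL:
SELECT a.title, b.name AS agent
FROM tickets a
INNER JOIN agents b ON a.agent_id = b.id

Result:
title          | agent
---------------+------
Memory leak    | Aaron
Wrong total    | Leo  
Slow page load | Leo  
Stale cache    | Chris
Bad redirect   | Quinn
Timeout error  | Hank 
Crash on save  | Wendy
Null pointer   | Leo  


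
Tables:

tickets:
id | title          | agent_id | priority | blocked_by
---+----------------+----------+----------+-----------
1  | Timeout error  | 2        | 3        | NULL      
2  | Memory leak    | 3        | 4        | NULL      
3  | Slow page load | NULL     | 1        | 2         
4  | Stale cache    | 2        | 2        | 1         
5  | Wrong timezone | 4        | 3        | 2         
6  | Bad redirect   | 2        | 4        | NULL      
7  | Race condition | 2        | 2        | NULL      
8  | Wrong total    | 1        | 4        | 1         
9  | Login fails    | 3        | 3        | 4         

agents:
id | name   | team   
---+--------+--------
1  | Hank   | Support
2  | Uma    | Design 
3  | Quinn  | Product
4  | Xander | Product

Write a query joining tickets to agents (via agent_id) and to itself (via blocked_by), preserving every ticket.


Two LEFT JOINs from the same base table tickets: one to agents via agent_id, one to tickets itself via blocked_by. Both are LEFT so every ticket is preserved.
Match against agents:
  - ticket 1 (Timeout error): agent_id=2 -> matches Uma
  - ticket 2 (Memory leak): agent_id=3 -> matches Quinn
  - ticket 3 (Slow page load): agent_id=NULL, no match -> kept with NULL
  - ticket 4 (Stale cache): agent_id=2 -> matches Uma
  - ticket 5 (Wrong timezone): agent_id=4 -> matches Xander
  - ticket 6 (Bad redirect): agent_id=2 -> matches Uma
  - ticket 7 (Race condition): agent_id=2 -> matches Uma
  - ticket 8 (Wrong total): agent_id=1 -> matches Hank
  - ticket 9 (Login fails): agent_id=3 -> matches Quinn
Match against tickets (self):
  - ticket 1 (Timeout error): blocked_by=NULL -> NULL
  - ticket 2 (Memory leak): blocked_by=NULL -> NULL
  - ticket 3 (Slow page load): blocked_by=2 -> Memory leak
  - ticket 4 (Stale cache): blocked_by=1 -> Timeout error
  - ticket 5 (Wrong timezone): blocked_by=2 -> Memory leak
  - ticket 6 (Bad redirect): blocked_by=NULL -> NULL
  - ticket 7 (Race condition): blocked_by=NULL -> NULL
  - ticket 8 (Wrong total): blocked_by=1 -> Timeout error
  - ticket 9 (Login fails): blocked_by=4 -> Stale cache

SQL:
SELECT a.title, b.name AS agent, c.title AS blocked_by
FROM tickets a
LEFT JOIN agents b ON a.agent_id = b.id
LEFT JOIN tickets c ON a.blocked_by = c.id

Result:
title          | agent  | blocked_by   
---------------+--------+--------------
Timeout error  | Uma    | NULL         
Memory leak    | Quinn  | NULL         
Slow page load | NULL   | Memory leak  
Stale cache    | Uma    | Timeout error
Wrong timezone | Xander | Memory leak  
Bad redirect   | Uma    | NULL         
Race condition | Uma    | NULL         
Wrong total    | Hank   | Timeout error
Login fails    | Quinn  | Stale cache  


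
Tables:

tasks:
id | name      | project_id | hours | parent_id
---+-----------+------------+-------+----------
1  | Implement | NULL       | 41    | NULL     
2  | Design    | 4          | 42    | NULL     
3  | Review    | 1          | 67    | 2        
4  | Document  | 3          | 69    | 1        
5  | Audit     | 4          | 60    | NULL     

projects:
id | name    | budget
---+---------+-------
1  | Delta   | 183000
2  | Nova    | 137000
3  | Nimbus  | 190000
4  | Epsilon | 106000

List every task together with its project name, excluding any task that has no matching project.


INNER JOIN keeps only tasks rows whose project_id matches an id in projects. Walk through each task:
  - task 1 (Implement): project_id=NULL, no match -> dropped
  - task 2 (Design): project_id=4 -> matches Epsilon
  - task 3 (Review): project_id=1 -> matches Delta
  - task 4 (Document): project_id=3 -> matches Nimbus
  - task 5 (Audit): project_id=4 -> matches Epsilon
So 1 of 5 rows is dropped.

SQL:
SELECT a.name, b.name AS project
FROM tasks a
INNER JOIN projects b ON a.project_id = b.id

Result:
name     | project
---------+--------
Design   | Epsilon
Review   | Delta  
Document | Nimbus 
Audit    | Epsilon


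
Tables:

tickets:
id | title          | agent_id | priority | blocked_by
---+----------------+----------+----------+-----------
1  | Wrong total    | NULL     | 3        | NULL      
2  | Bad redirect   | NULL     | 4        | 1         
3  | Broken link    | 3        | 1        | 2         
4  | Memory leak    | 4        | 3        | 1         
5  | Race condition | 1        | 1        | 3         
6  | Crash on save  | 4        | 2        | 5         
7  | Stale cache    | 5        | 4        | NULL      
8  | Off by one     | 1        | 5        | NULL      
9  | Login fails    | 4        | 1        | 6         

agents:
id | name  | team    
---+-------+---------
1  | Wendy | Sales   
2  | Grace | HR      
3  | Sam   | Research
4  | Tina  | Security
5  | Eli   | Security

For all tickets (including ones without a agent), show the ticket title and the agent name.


LEFT JOIN keeps every row from tickets (the left table); where agent_id has no match in agents, the agent columns become NULL. Walk through each ticket:
  - ticket 1 (Wrong total): agent_id=NULL, no match -> kept with NULL
  - ticket 2 (Bad redirect): agent_id=NULL, no match -> kept with NULL
  - ticket 3 (Broken link): agent_id=3 -> matches Sam
  - ticket 4 (Memory leak): agent_id=4 -> matches Tina
  - ticket 5 (Race condition): agent_id=1 -> matches Wendy
  - ticket 6 (Crash on save): agent_id=4 -> matches Tina
  - ticket 7 (Stale cache): agent_id=5 -> matches Eli
  - ticket 8 (Off by one): agent_id=1 -> matches Wendy
  - ticket 9 (Login fails): agent_id=4 -> matches Tina
All 9 rows appear; 2 have NULL agent.

SQL:
SELECT a.title, b.name AS agent
FROM tickets a
LEFT JOIN agents b ON a.agent_id = b.id

Result:
title          | agent
---------------+------
Wrong total    | NULL 
Bad redirect   | NULL 
Broken link    | Sam  
Memory leak    | Tina 
Race condition | Wendy
Crash on save  | Tina 
Stale cache    | Eli  
Off by one     | Wendy
Login fails    | Tina 


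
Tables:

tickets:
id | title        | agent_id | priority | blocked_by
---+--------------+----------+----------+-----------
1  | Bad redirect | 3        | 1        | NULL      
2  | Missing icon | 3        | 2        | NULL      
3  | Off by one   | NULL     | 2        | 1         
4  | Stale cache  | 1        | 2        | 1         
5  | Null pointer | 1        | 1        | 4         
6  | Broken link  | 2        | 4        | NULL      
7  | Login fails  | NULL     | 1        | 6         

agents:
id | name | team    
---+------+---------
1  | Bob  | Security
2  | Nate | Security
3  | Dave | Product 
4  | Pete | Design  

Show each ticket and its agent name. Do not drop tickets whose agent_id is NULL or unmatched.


LEFT JOIN keeps every row from tickets (the left table); where agent_id has no match in agents, the agent columns become NULL. Walk through each ticket:
  - ticket 1 (Bad redirect): agent_id=3 -> matches Dave
  - ticket 2 (Missing icon): agent_id=3 -> matches Dave
  - ticket 3 (Off by one): agent_id=NULL, no match -> kept with NULL
  - ticket 4 (Stale cache): agent_id=1 -> matches Bob
  - ticket 5 (Null pointer): agent_id=1 -> matches Bob
  - ticket 6 (Broken link): agent_id=2 -> matches Nate
  - ticket 7 (Login fails): agent_id=NULL, no match -> kept with NULL
All 7 rows appear; 2 have NULL agent.

SQL:
SELECT a.title, b.name AS agent
FROM tickets a
LEFT JOIN agents b ON a.agent_id = b.id

Result:
title        | agent
-------------+------
Bad redirect | Dave 
Missing icon | Dave 
Off by one   | NULL 
Stale cache  | Bob  
Null pointer | Bob  
Broken link  | Nate 
Login fails  | NULL 


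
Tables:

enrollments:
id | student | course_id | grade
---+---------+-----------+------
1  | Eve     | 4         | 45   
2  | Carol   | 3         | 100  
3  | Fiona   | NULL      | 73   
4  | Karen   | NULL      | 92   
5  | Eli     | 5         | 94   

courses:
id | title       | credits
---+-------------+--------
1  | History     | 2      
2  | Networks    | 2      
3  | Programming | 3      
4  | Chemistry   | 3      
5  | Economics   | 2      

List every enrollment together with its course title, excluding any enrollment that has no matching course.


INNER JOIN keeps only enrollments rows whose course_id matches an id in courses. Walk through each enrollment:
  - enrollment 1 (Eve): course_id=4 -> matches Chemistry
  - enrollment 2 (Carol): course_id=3 -> matches Programming
  - enrollment 3 (Fiona): course_id=NULL, no match -> dropped
  - enrollment 4 (Karen): course_id=NULL, no match -> dropped
  - enrollment 5 (Eli): course_id=5 -> matches Economics
So 2 of 5 rows are dropped.

SQL:
SELECT a.student, b.title AS course
FROM enrollments a
INNER JOIN courses b ON a.course_id = b.id

Result:
student | course     
--------+------------
Eve     | Chemistry  
Carol   | Programming
Eli     | Economics  


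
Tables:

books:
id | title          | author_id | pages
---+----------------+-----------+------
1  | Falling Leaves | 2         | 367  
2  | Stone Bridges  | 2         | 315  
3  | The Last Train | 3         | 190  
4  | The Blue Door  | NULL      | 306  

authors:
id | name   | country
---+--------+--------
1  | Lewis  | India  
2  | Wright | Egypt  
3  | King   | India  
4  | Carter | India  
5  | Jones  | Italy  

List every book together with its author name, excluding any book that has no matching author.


INNER JOIN keeps only books rows whose author_id matches an id in authors. Walk through each book:
  - book 1 (Falling Leaves): author_id=2 -> matches Wright
  - book 2 (Stone Bridges): author_id=2 -> matches Wright
  - book 3 (The Last Train): author_id=3 -> matches King
  - book 4 (The Blue Door): author_id=NULL, no match -> dropped
So 1 of 4 rows is dropped.

SQL:
SELECT a.title, b.name AS author
FROM books a
INNER JOIN authors b ON a.author_id = b.id

Result:
title          | author
---------------+-------
Falling Leaves | Wright
Stone Bridges  | Wright
The Last Train | King  


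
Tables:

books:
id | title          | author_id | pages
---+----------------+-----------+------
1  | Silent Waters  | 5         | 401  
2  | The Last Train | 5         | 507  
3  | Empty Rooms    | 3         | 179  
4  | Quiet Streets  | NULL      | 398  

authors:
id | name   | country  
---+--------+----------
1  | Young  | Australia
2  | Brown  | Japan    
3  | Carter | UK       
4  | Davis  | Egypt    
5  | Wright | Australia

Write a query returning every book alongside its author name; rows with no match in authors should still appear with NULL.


LEFT JOIN keeps every row from books (the left table); where author_id has no match in authors, the author columns become NULL. Walk through each book:
  - book 1 (Silent Waters): author_id=5 -> matches Wright
  - book 2 (The Last Train): author_id=5 -> matches Wright
  - book 3 (Empty Rooms): author_id=3 -> matches Carter
  - book 4 (Quiet Streets): author_id=NULL, no match -> kept with NULL
All 4 rows appear; 1 has NULL author.

SQL:
SELECT a.title, b.name AS author
FROM books a
LEFT JOIN authors b ON a.author_id = b.id

Result:
title          | author
---------------+-------
Silent Waters  | Wright
The Last Train | Wright
Empty Rooms    | Carter
Quiet Streets  | NULL  


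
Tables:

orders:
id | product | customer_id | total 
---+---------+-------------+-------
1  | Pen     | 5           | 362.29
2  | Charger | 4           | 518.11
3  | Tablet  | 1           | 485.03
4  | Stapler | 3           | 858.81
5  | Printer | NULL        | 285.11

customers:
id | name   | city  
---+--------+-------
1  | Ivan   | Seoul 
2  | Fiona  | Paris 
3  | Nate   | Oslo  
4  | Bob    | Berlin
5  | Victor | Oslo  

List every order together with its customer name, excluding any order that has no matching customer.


INNER JOIN keeps only orders rows whose customer_id matches an id in customers. Walk through each order:
  - order 1 (Pen): customer_id=5 -> matches Victor
  - order 2 (Charger): customer_id=4 -> matches Bob
  - order 3 (Tablet): customer_id=1 -> matches Ivan
  - order 4 (Stapler): customer_id=3 -> matches Nate
  - order 5 (Printer): customer_id=NULL, no match -> dropped
So 1 of 5 rows is dropped.

SQL:
SELECT a.product, b.name AS customer
FROM orders a
INNER JOIN customers b ON a.customer_id = b.id

Result:
product | customer
--------+---------
Pen     | Victor  
Charger | Bob     
Tablet  | Ivan    
Stapler | Nate    


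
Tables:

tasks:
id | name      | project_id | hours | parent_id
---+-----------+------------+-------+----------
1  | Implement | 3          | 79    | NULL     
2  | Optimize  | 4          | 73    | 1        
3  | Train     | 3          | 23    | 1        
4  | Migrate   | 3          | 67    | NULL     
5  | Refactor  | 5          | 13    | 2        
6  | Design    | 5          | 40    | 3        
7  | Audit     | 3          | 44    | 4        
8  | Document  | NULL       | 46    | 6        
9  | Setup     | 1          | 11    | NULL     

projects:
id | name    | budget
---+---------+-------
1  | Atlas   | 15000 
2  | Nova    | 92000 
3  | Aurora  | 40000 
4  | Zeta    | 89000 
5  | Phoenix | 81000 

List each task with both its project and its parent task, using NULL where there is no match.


Two LEFT JOINs from the same base table tasks: one to projects via project_id, one to tasks itself via parent_id. Both are LEFT so every task is preserved.
Match against projects:
  - task 1 (Implement): project_id=3 -> matches Aurora
  - task 2 (Optimize): project_id=4 -> matches Zeta
  - task 3 (Train): project_id=3 -> matches Aurora
  - task 4 (Migrate): project_id=3 -> matches Aurora
  - task 5 (Refactor): project_id=5 -> matches Phoenix
  - task 6 (Design): project_id=5 -> matches Phoenix
  - task 7 (Audit): project_id=3 -> matches Aurora
  - task 8 (Document): project_id=NULL, no match -> kept with NULL
  - task 9 (Setup): project_id=1 -> matches Atlas
Match against tasks (self):
  - task 1 (Implement): parent_id=NULL -> NULL
  - task 2 (Optimize): parent_id=1 -> Implement
  - task 3 (Train): parent_id=1 -> Implement
  - task 4 (Migrate): parent_id=NULL -> NULL
  - task 5 (Refactor): parent_id=2 -> Optimize
  - task 6 (Design): parent_id=3 -> Train
  - task 7 (Audit): parent_id=4 -> Migrate
  - task 8 (Document): parent_id=6 -> Design
  - task 9 (Setup): parent_id=NULL -> NULL

SQL:
SELECT a.name, b.name AS project, c.name AS parent
FROM tasks a
LEFT JOIN projects b ON a.project_id = b.id
LEFT JOIN tasks c ON a.parent_id = c.id

Result:
name      | project | parent   
----------+---------+----------
Implement | Aurora  | NULL     
Optimize  | Zeta    | Implement
Train     | Aurora  | Implement
Migrate   | Aurora  | NULL     
Refactor  | Phoenix | Optimize 
Design    | Phoenix | Train    
Audit     | Aurora  | Migrate  
Document  | NULL    | Design   
Setup     | Atlas   | NULL     


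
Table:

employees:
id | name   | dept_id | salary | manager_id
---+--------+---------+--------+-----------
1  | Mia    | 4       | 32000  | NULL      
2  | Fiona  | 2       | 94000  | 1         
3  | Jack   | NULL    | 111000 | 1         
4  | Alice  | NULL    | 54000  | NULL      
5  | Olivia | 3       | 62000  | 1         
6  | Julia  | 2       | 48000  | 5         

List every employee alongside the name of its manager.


This is a self-join: employees is joined to a second copy of itself, matching each row's manager_id to another row's id. Use LEFT JOIN so rows with manager_id=NULL are kept.
  - employee 1 (Mia): manager_id=NULL -> NULL
  - employee 2 (Fiona): manager_id=1 -> Mia
  - employee 3 (Jack): manager_id=1 -> Mia
  - employee 4 (Alice): manager_id=NULL -> NULL
  - employee 5 (Olivia): manager_id=1 -> Mia
  - employee 6 (Julia): manager_id=5 -> Olivia

SQL:
SELECT a.name AS item, b.name AS manager
FROM employees a
LEFT JOIN employees b ON a.manager_id = b.id

Result:
item   | manager
-------+--------
Mia    | NULL   
Fiona  | Mia    
Jack   | Mia    
Alice  | NULL   
Olivia | Mia    
Julia  | Olivia 


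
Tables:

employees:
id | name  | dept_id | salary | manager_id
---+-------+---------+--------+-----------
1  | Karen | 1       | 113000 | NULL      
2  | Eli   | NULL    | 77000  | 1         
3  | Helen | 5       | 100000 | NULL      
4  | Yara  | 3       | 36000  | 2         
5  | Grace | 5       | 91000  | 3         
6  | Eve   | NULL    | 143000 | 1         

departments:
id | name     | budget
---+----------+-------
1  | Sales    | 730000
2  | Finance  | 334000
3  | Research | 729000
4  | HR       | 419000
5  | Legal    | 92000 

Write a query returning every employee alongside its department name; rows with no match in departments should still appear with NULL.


LEFT JOIN keeps every row from employees (the left table); where dept_id has no match in departments, the department columns become NULL. Walk through each employee:
  - employee 1 (Karen): dept_id=1 -> matches Sales
  - employee 2 (Eli): dept_id=NULL, no match -> kept with NULL
  - employee 3 (Helen): dept_id=5 -> matches Legal
  - employee 4 (Yara): dept_id=3 -> matches Research
  - employee 5 (Grace): dept_id=5 -> matches Legal
  - employee 6 (Eve): dept_id=NULL, no match -> kept with NULL
All 6 rows appear; 2 have NULL department.

SQL:
SELECT a.name, b.name AS department
FROM employees a
LEFT JOIN departments b ON a.dept_id = b.id

Result:
name  | department
------+-----------
Karen | Sales     
Eli   | NULL      
Helen | Legal     
Yara  | Research  
Grace | Legal     
Eve   | NULL      


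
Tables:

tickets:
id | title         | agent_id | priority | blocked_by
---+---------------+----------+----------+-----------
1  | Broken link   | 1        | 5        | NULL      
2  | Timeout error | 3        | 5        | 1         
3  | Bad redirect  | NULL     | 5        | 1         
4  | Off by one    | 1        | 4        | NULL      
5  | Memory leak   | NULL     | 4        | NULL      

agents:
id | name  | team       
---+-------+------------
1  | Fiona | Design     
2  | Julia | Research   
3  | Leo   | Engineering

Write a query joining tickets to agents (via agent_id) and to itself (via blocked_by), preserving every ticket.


Two LEFT JOINs from the same base table tickets: one to agents via agent_id, one to tickets itself via blocked_by. Both are LEFT so every ticket is preserved.
Match against agents:
  - ticket 1 (Broken link): agent_id=1 -> matches Fiona
  - ticket 2 (Timeout error): agent_id=3 -> matches Leo
  - ticket 3 (Bad redirect): agent_id=NULL, no match -> kept with NULL
  - ticket 4 (Off by one): agent_id=1 -> matches Fiona
  - ticket 5 (Memory leak): agent_id=NULL, no match -> kept with NULL
Match against tickets (self):
  - ticket 1 (Broken link): blocked_by=NULL -> NULL
  - ticket 2 (Timeout error): blocked_by=1 -> Broken link
  - ticket 3 (Bad redirect): blocked_by=1 -> Broken link
  - ticket 4 (Off by one): blocked_by=NULL -> NULL
  - ticket 5 (Memory leak): blocked_by=NULL -> NULL

SQL:
SELECT a.title, b.name AS agent, c.title AS blocked_by
FROM tickets a
LEFT JOIN agents b ON a.agent_id = b.id
LEFT JOIN tickets c ON a.blocked_by = c.id

Result:
title         | agent | blocked_by 
--------------+-------+------------
Broken link   | Fiona | NULL       
Timeout error | Leo   | Broken link
Bad redirect  | NULL  | Broken link
Off by one    | Fiona | NULL       
Memory leak   | NULL  | NULL       
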